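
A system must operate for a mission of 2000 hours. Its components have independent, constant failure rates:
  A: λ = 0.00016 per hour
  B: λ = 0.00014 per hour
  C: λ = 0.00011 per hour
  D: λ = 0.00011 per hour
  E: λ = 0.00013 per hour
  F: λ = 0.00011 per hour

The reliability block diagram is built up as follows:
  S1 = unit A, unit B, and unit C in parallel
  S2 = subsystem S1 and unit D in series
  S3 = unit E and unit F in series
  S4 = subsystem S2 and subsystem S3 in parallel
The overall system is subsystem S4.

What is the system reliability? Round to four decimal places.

R(A) = exp(−0.00016 × 2000) = 0.726149
R(B) = exp(−0.00014 × 2000) = 0.755784
R(C) = exp(−0.00011 × 2000) = 0.802519
R(D) = exp(−0.00011 × 2000) = 0.802519
R(E) = exp(−0.00013 × 2000) = 0.771052
R(F) = exp(−0.00011 × 2000) = 0.802519
Parallel (A, B, and C): 1 − (1 − 0.726149)(1 − 0.755784)(1 − 0.802519) = 0.986793
Series ([0.986793] and D): 0.986793 × 0.802519 = 0.791920
Series (E and F): 0.771052 × 0.802519 = 0.618784
Parallel ([0.791920] and [0.618784]): 1 − (1 − 0.791920)(1 − 0.618784) = 0.9207

0.9207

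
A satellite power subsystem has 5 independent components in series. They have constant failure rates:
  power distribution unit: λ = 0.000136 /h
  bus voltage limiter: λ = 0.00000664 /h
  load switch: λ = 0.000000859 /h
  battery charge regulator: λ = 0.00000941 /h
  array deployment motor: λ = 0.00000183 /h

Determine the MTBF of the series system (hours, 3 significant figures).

Series of exponential components: λ_sys = Σ λ_i
λ_sys = 0.000136 + 0.00000664 + 0.000000859 + 0.00000941 + 0.00000183 = 1.5474e-04 /h
MTBF = 1 / λ_sys = 6460 h

6460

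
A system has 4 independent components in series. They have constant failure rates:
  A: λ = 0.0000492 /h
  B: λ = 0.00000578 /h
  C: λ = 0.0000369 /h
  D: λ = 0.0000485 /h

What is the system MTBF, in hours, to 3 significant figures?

7120

Series of exponential components: λ_sys = Σ λ_i
λ_sys = 0.0000492 + 0.00000578 + 0.0000369 + 0.0000485 = 1.4038e-04 /h
MTBF = 1 / λ_sys = 7120 h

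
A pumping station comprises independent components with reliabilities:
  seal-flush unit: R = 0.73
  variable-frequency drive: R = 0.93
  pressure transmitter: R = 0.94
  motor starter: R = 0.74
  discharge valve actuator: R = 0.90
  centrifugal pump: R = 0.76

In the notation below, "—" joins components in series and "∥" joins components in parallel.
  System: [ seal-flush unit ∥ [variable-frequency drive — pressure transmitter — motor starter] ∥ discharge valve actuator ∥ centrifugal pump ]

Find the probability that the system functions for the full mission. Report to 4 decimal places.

0.9977

Series (variable-frequency drive, pressure transmitter, and motor starter): 0.930000 × 0.940000 × 0.740000 = 0.646908
Parallel (seal-flush unit, [0.646908], discharge valve actuator, and centrifugal pump): 1 − (1 − 0.730000)(1 − 0.646908)(1 − 0.900000)(1 − 0.760000) = 0.9977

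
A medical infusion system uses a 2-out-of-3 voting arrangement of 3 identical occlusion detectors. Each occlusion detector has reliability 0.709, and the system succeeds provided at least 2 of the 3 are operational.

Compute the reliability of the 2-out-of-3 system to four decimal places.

R = Σ_{i=2}^{3} C(3,i) p^i (1−p)^{3−i} with p = 0.709
C(3,2)·0.709^2·0.291^1 = 0.438841
C(3,3)·0.709^3·0.291^0 = 0.356401
Sum = 0.7952

0.7952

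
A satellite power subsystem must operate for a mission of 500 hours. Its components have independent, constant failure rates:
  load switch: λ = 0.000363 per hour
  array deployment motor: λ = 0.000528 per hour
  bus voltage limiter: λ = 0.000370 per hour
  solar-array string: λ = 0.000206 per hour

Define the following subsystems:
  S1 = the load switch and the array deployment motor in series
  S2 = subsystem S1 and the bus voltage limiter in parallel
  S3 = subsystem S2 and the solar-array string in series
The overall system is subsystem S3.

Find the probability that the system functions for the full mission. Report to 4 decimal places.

0.8474

R(load switch) = exp(−0.000363 × 500) = 0.834018
R(array deployment motor) = exp(−0.000528 × 500) = 0.767974
R(bus voltage limiter) = exp(−0.000370 × 500) = 0.831104
R(solar-array string) = exp(−0.000206 × 500) = 0.902127
Series (load switch and array deployment motor): 0.834018 × 0.767974 = 0.640504
Parallel ([0.640504] and bus voltage limiter): 1 − (1 − 0.640504)(1 − 0.831104) = 0.939283
Series ([0.939283] and solar-array string): 0.939283 × 0.902127 = 0.8474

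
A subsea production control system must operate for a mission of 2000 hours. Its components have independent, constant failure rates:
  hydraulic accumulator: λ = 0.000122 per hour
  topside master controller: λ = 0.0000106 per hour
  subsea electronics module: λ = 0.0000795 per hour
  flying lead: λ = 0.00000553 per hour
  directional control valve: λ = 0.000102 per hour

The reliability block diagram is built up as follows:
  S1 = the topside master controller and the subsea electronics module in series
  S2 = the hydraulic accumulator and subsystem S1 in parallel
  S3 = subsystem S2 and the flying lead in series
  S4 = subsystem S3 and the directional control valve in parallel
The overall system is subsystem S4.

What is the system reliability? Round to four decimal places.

0.9915

R(hydraulic accumulator) = exp(−0.000122 × 2000) = 0.783488
R(topside master controller) = exp(−0.0000106 × 2000) = 0.979023
R(subsea electronics module) = exp(−0.0000795 × 2000) = 0.852996
R(flying lead) = exp(−0.00000553 × 2000) = 0.989001
R(directional control valve) = exp(−0.000102 × 2000) = 0.815462
Series (topside master controller and subsea electronics module): 0.979023 × 0.852996 = 0.835103
Parallel (hydraulic accumulator and [0.835103]): 1 − (1 − 0.783488)(1 − 0.835103) = 0.964298
Series ([0.964298] and flying lead): 0.964298 × 0.989001 = 0.953692
Parallel ([0.953692] and directional control valve): 1 − (1 − 0.953692)(1 − 0.815462) = 0.9915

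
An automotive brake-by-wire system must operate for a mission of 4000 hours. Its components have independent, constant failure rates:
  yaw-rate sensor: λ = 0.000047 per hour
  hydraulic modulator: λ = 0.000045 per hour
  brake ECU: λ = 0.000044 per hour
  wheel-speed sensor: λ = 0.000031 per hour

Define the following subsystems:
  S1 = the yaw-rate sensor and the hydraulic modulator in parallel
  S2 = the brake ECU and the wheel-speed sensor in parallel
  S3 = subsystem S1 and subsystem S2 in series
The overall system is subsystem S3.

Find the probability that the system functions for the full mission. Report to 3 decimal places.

0.953

R(yaw-rate sensor) = exp(−0.000047 × 4000) = 0.82861
R(hydraulic modulator) = exp(−0.000045 × 4000) = 0.83527
R(brake ECU) = exp(−0.000044 × 4000) = 0.83862
R(wheel-speed sensor) = exp(−0.000031 × 4000) = 0.88338
Parallel (yaw-rate sensor and hydraulic modulator): 1 − (1 − 0.82861)(1 − 0.83527) = 0.97177
Parallel (brake ECU and wheel-speed sensor): 1 − (1 − 0.83862)(1 − 0.88338) = 0.98118
Series ([0.97177] and [0.98118]): 0.97177 × 0.98118 = 0.953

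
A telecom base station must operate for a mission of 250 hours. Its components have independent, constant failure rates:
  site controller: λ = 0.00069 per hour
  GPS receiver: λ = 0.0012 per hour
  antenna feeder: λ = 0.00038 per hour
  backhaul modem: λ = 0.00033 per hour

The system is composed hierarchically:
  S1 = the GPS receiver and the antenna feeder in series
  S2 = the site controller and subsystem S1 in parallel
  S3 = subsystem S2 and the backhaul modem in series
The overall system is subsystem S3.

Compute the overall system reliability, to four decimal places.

R(site controller) = exp(−0.00069 × 250) = 0.841558
R(GPS receiver) = exp(−0.0012 × 250) = 0.740818
R(antenna feeder) = exp(−0.00038 × 250) = 0.909373
R(backhaul modem) = exp(−0.00033 × 250) = 0.920811
Series (GPS receiver and antenna feeder): 0.740818 × 0.909373 = 0.673680
Parallel (site controller and [0.673680]): 1 − (1 − 0.841558)(1 − 0.673680) = 0.948297
Series ([0.948297] and backhaul modem): 0.948297 × 0.920811 = 0.8732

0.8732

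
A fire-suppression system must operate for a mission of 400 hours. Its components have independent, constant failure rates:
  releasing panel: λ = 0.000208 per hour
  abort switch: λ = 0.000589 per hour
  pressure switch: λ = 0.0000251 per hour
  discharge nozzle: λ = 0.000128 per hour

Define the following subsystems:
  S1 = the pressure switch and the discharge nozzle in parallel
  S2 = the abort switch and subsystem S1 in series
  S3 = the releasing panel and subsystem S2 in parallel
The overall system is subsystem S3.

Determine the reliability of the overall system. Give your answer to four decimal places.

0.9832

R(releasing panel) = exp(−0.000208 × 400) = 0.920167
R(abort switch) = exp(−0.000589 × 400) = 0.790097
R(pressure switch) = exp(−0.0000251 × 400) = 0.990010
R(discharge nozzle) = exp(−0.000128 × 400) = 0.950089
Parallel (pressure switch and discharge nozzle): 1 − (1 − 0.990010)(1 − 0.950089) = 0.999501
Series (abort switch and [0.999501]): 0.790097 × 0.999501 = 0.789703
Parallel (releasing panel and [0.789703]): 1 − (1 − 0.920167)(1 − 0.789703) = 0.9832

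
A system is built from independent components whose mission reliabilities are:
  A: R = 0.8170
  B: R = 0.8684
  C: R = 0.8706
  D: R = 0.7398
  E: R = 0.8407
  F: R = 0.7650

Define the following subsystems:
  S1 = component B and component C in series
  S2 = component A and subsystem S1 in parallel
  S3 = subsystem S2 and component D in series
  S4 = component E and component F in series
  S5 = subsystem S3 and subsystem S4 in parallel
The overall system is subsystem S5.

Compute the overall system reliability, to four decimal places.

0.8954

Series (B and C): 0.868400 × 0.870600 = 0.756029
Parallel (A and [0.756029]): 1 − (1 − 0.817000)(1 − 0.756029) = 0.955353
Series ([0.955353] and D): 0.955353 × 0.739800 = 0.706770
Series (E and F): 0.840700 × 0.765000 = 0.643136
Parallel ([0.706770] and [0.643136]): 1 − (1 − 0.706770)(1 − 0.643136) = 0.8954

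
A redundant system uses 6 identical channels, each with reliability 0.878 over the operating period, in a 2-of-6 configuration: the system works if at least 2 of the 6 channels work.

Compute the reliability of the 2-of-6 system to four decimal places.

0.9999

R = Σ_{i=2}^{6} C(6,i) p^i (1−p)^{6−i} with p = 0.878
C(6,2)·0.878^2·0.122^4 = 0.002562
C(6,3)·0.878^3·0.122^3 = 0.024581
C(6,4)·0.878^4·0.122^2 = 0.132675
C(6,5)·0.878^5·0.122^1 = 0.381930
C(6,6)·0.878^6·0.122^0 = 0.458107
Sum = 0.9999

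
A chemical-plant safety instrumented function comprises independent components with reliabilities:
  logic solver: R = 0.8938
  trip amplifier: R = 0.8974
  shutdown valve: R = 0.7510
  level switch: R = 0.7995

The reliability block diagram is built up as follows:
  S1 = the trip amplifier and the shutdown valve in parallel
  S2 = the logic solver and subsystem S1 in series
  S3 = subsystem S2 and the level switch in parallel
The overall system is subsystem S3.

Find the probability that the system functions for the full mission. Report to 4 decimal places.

Parallel (trip amplifier and shutdown valve): 1 − (1 − 0.897400)(1 − 0.751000) = 0.974453
Series (logic solver and [0.974453]): 0.893800 × 0.974453 = 0.870966
Parallel ([0.870966] and level switch): 1 − (1 − 0.870966)(1 − 0.799500) = 0.9741

0.9741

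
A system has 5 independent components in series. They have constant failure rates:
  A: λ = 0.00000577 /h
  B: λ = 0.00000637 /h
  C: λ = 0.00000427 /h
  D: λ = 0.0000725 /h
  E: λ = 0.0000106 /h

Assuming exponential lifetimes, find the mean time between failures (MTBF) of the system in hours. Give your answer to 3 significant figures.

Series of exponential components: λ_sys = Σ λ_i
λ_sys = 0.00000577 + 0.00000637 + 0.00000427 + 0.0000725 + 0.0000106 = 9.9510e-05 /h
MTBF = 1 / λ_sys = 10000 h

10000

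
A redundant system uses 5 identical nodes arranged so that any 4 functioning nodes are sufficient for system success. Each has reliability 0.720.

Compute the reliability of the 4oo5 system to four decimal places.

0.5697

R = Σ_{i=4}^{5} C(5,i) p^i (1−p)^{5−i} with p = 0.720
C(5,4)·0.720^4·0.280^1 = 0.376234
C(5,5)·0.720^5·0.280^0 = 0.193492
Sum = 0.5697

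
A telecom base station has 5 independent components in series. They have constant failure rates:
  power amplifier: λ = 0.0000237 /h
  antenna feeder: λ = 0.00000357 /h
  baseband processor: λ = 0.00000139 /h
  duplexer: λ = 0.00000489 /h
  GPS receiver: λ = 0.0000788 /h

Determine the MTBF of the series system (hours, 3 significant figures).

8900

Series of exponential components: λ_sys = Σ λ_i
λ_sys = 0.0000237 + 0.00000357 + 0.00000139 + 0.00000489 + 0.0000788 = 1.1235e-04 /h
MTBF = 1 / λ_sys = 8900 h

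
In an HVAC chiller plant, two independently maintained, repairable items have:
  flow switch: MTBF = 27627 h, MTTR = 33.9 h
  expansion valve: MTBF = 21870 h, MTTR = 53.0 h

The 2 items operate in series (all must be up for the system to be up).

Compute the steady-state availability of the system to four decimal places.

A(flow switch) = MTBF/(MTBF+MTTR) = 27627/(27627+33.9) = 0.998774
A(expansion valve) = MTBF/(MTBF+MTTR) = 21870/(21870+53.0) = 0.997582
Series availability: 0.998774 × 0.997582 = 0.9964

0.9964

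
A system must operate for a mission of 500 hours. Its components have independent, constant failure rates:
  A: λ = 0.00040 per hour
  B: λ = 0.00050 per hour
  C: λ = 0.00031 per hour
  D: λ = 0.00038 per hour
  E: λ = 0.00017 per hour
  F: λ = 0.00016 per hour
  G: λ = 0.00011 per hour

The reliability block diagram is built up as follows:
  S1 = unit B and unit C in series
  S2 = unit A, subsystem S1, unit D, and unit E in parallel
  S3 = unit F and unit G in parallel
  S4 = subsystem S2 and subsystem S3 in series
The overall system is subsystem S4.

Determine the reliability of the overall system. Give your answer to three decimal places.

0.995

R(A) = exp(−0.00040 × 500) = 0.81873
R(B) = exp(−0.00050 × 500) = 0.77880
R(C) = exp(−0.00031 × 500) = 0.85642
R(D) = exp(−0.00038 × 500) = 0.82696
R(E) = exp(−0.00017 × 500) = 0.91851
R(F) = exp(−0.00016 × 500) = 0.92312
R(G) = exp(−0.00011 × 500) = 0.94649
Series (B and C): 0.77880 × 0.85642 = 0.66698
Parallel (A, [0.66698], D, and E): 1 − (1 − 0.81873)(1 − 0.66698)(1 − 0.82696)(1 − 0.91851) = 0.99915
Parallel (F and G): 1 − (1 − 0.92312)(1 − 0.94649) = 0.99589
Series ([0.99915] and [0.99589]): 0.99915 × 0.99589 = 0.995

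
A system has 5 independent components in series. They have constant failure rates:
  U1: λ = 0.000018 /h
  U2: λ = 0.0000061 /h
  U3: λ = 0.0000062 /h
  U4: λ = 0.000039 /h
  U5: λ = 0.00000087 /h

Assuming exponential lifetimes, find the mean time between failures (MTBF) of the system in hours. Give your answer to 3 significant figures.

Series of exponential components: λ_sys = Σ λ_i
λ_sys = 0.000018 + 0.0000061 + 0.0000062 + 0.000039 + 0.00000087 = 7.0170e-05 /h
MTBF = 1 / λ_sys = 14300 h

14300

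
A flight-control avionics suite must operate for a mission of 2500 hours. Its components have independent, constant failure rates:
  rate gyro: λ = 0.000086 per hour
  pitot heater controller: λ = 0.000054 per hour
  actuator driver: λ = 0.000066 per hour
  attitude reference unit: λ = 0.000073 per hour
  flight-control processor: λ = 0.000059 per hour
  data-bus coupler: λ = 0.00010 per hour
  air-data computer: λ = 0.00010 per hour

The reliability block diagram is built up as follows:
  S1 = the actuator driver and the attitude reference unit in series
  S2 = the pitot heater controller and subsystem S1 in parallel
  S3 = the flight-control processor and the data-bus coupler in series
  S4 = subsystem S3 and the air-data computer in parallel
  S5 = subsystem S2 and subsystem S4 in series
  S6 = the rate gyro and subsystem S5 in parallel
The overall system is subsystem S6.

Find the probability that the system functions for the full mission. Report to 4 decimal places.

0.9793

R(rate gyro) = exp(−0.000086 × 2500) = 0.806541
R(pitot heater controller) = exp(−0.000054 × 2500) = 0.873716
R(actuator driver) = exp(−0.000066 × 2500) = 0.847894
R(attitude reference unit) = exp(−0.000073 × 2500) = 0.833185
R(flight-control processor) = exp(−0.000059 × 2500) = 0.862862
R(data-bus coupler) = exp(−0.00010 × 2500) = 0.778801
R(air-data computer) = exp(−0.00010 × 2500) = 0.778801
Series (actuator driver and attitude reference unit): 0.847894 × 0.833185 = 0.706453
Parallel (pitot heater controller and [0.706453]): 1 − (1 − 0.873716)(1 − 0.706453) = 0.962930
Series (flight-control processor and data-bus coupler): 0.862862 × 0.778801 = 0.671998
Parallel ([0.671998] and air-data computer): 1 − (1 − 0.671998)(1 − 0.778801) = 0.927446
Series ([0.962930] and [0.927446]): 0.962930 × 0.927446 = 0.893066
Parallel (rate gyro and [0.893066]): 1 − (1 − 0.806541)(1 − 0.893066) = 0.9793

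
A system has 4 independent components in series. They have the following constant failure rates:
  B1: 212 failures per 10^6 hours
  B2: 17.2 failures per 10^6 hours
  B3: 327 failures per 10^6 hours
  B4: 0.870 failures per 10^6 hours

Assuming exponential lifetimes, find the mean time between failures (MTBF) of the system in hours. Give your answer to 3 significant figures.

Series of exponential components: λ_sys = Σ λ_i
λ_sys = 0.000212 + 0.0000172 + 0.000327 + 0.000000870 = 5.5707e-04 /h
MTBF = 1 / λ_sys = 1800 h

1800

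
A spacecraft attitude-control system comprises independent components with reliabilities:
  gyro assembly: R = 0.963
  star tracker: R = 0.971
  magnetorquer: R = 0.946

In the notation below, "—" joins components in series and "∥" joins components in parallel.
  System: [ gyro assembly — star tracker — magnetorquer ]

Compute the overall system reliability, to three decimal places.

0.885

Series (gyro assembly, star tracker, and magnetorquer): 0.96300 × 0.97100 × 0.94600 = 0.885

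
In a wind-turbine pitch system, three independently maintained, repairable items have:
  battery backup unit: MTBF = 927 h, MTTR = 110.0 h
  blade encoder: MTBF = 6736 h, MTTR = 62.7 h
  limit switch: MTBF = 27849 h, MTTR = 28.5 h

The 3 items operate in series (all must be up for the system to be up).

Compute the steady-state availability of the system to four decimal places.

A(battery backup unit) = MTBF/(MTBF+MTTR) = 927/(927+110.0) = 0.893925
A(blade encoder) = MTBF/(MTBF+MTTR) = 6736/(6736+62.7) = 0.990778
A(limit switch) = MTBF/(MTBF+MTTR) = 27849/(27849+28.5) = 0.998978
Series availability: 0.893925 × 0.990778 × 0.998978 = 0.8848

0.8848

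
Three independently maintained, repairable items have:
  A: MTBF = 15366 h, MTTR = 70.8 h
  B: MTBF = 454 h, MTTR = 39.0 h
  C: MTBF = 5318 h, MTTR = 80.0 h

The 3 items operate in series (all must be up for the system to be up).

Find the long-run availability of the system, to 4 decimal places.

0.9031

A(A) = MTBF/(MTBF+MTTR) = 15366/(15366+70.8) = 0.995414
A(B) = MTBF/(MTBF+MTTR) = 454/(454+39.0) = 0.920892
A(C) = MTBF/(MTBF+MTTR) = 5318/(5318+80.0) = 0.985180
Series availability: 0.995414 × 0.920892 × 0.985180 = 0.9031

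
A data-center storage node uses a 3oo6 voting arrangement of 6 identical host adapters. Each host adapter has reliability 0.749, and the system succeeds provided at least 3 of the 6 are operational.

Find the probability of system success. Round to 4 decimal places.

R = Σ_{i=3}^{6} C(6,i) p^i (1−p)^{6−i} with p = 0.749
C(6,3)·0.749^3·0.251^3 = 0.132891
C(6,4)·0.749^4·0.251^2 = 0.297417
C(6,5)·0.749^5·0.251^1 = 0.355005
C(6,6)·0.749^6·0.251^0 = 0.176559
Sum = 0.9619

0.9619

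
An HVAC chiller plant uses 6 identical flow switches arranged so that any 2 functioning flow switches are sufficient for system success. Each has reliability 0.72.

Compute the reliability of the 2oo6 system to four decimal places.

R = Σ_{i=2}^{6} C(6,i) p^i (1−p)^{6−i} with p = 0.72
C(6,2)·0.72^2·0.28^4 = 0.047796
C(6,3)·0.72^3·0.28^3 = 0.163871
C(6,4)·0.72^4·0.28^2 = 0.316037
C(6,5)·0.72^5·0.28^1 = 0.325066
C(6,6)·0.72^6·0.28^0 = 0.139314
Sum = 0.9921

0.9921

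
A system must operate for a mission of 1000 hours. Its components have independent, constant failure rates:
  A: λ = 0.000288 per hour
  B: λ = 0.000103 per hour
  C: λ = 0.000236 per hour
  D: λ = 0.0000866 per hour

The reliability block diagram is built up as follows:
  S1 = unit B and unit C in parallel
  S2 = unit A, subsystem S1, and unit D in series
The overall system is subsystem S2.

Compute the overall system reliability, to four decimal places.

0.6734

R(A) = exp(−0.000288 × 1000) = 0.749762
R(B) = exp(−0.000103 × 1000) = 0.902127
R(C) = exp(−0.000236 × 1000) = 0.789781
R(D) = exp(−0.0000866 × 1000) = 0.917044
Parallel (B and C): 1 − (1 − 0.902127)(1 − 0.789781) = 0.979425
Series (A, [0.979425], and D): 0.749762 × 0.979425 × 0.917044 = 0.6734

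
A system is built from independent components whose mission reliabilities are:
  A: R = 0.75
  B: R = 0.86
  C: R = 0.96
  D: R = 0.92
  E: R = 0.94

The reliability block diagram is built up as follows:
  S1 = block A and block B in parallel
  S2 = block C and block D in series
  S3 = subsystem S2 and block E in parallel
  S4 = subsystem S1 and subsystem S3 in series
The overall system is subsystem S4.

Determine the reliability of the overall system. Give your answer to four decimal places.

0.9582

Parallel (A and B): 1 − (1 − 0.750000)(1 − 0.860000) = 0.965000
Series (C and D): 0.960000 × 0.920000 = 0.883200
Parallel ([0.883200] and E): 1 − (1 − 0.883200)(1 − 0.940000) = 0.992992
Series ([0.965000] and [0.992992]): 0.965000 × 0.992992 = 0.9582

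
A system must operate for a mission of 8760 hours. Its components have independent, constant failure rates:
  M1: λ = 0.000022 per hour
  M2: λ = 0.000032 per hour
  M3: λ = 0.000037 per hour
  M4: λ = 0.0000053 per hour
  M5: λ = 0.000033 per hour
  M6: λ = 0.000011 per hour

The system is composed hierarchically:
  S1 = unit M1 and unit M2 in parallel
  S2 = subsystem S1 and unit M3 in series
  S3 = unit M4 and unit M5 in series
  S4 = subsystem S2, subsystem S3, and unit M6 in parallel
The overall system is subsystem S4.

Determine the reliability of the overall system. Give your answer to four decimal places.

0.9919

R(M1) = exp(−0.000022 × 8760) = 0.824713
R(M2) = exp(−0.000032 × 8760) = 0.755542
R(M3) = exp(−0.000037 × 8760) = 0.723163
R(M4) = exp(−0.0000053 × 8760) = 0.954633
R(M5) = exp(−0.000033 × 8760) = 0.748952
R(M6) = exp(−0.000011 × 8760) = 0.908137
Parallel (M1 and M2): 1 − (1 − 0.824713)(1 − 0.755542) = 0.957150
Series ([0.957150] and M3): 0.957150 × 0.723163 = 0.692175
Series (M4 and M5): 0.954633 × 0.748952 = 0.714974
Parallel ([0.692175], [0.714974], and M6): 1 − (1 − 0.692175)(1 − 0.714974)(1 − 0.908137) = 0.9919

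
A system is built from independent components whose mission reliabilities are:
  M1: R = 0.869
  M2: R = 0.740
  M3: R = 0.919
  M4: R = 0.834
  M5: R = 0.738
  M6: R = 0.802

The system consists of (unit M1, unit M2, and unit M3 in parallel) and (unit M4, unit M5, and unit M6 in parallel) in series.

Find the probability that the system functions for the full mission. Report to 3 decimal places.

Parallel (M1, M2, and M3): 1 − (1 − 0.86900)(1 − 0.74000)(1 − 0.91900) = 0.99724
Parallel (M4, M5, and M6): 1 − (1 − 0.83400)(1 − 0.73800)(1 − 0.80200) = 0.99139
Series ([0.99724] and [0.99139]): 0.99724 × 0.99139 = 0.989

0.989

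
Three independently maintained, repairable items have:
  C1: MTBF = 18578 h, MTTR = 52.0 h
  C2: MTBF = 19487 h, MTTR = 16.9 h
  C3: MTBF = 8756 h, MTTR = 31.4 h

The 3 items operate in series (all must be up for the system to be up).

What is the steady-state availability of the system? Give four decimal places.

A(C1) = MTBF/(MTBF+MTTR) = 18578/(18578+52.0) = 0.997209
A(C2) = MTBF/(MTBF+MTTR) = 19487/(19487+16.9) = 0.999134
A(C3) = MTBF/(MTBF+MTTR) = 8756/(8756+31.4) = 0.996427
Series availability: 0.997209 × 0.999134 × 0.996427 = 0.9928

0.9928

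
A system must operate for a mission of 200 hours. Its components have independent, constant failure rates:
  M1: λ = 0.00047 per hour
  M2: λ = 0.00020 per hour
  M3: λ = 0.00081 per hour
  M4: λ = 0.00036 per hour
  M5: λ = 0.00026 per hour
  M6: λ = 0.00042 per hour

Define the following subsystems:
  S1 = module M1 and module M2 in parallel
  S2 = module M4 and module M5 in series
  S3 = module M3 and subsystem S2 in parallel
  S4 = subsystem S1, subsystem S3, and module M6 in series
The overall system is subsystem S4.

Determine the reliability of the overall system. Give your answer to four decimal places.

R(M1) = exp(−0.00047 × 200) = 0.910283
R(M2) = exp(−0.00020 × 200) = 0.960789
R(M3) = exp(−0.00081 × 200) = 0.850441
R(M4) = exp(−0.00036 × 200) = 0.930531
R(M5) = exp(−0.00026 × 200) = 0.949329
R(M6) = exp(−0.00042 × 200) = 0.919431
Parallel (M1 and M2): 1 − (1 − 0.910283)(1 − 0.960789) = 0.996482
Series (M4 and M5): 0.930531 × 0.949329 = 0.883380
Parallel (M3 and [0.883380]): 1 − (1 − 0.850441)(1 − 0.883380) = 0.982558
Series ([0.996482], [0.982558], and M6): 0.996482 × 0.982558 × 0.919431 = 0.9002

0.9002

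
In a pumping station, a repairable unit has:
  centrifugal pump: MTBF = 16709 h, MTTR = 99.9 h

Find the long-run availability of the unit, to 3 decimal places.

0.994

A(centrifugal pump) = MTBF/(MTBF+MTTR) = 16709/(16709+99.9) = 0.994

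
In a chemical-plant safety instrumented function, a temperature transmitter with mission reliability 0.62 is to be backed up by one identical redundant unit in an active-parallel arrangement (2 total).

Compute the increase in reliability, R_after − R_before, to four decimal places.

R_before = 0.62
R_after = 1 − (1 − 0.62)^2 = 0.8556
ΔR = 0.8556 − 0.62 = 0.2356

0.2356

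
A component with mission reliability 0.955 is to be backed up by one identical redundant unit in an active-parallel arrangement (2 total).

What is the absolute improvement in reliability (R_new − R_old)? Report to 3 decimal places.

R_before = 0.955
R_after = 1 − (1 − 0.955)^2 = 0.998
ΔR = 0.998 − 0.955 = 0.043

0.043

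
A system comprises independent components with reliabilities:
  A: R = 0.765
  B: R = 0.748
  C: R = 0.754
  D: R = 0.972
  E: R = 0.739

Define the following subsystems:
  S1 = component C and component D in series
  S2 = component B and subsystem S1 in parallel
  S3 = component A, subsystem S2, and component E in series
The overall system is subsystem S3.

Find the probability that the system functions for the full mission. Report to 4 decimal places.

Series (C and D): 0.754000 × 0.972000 = 0.732888
Parallel (B and [0.732888]): 1 − (1 − 0.748000)(1 − 0.732888) = 0.932688
Series (A, [0.932688], and E): 0.765000 × 0.932688 × 0.739000 = 0.5273

0.5273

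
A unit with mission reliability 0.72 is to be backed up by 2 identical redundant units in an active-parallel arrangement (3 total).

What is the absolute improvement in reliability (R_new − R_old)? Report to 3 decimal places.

0.258

R_before = 0.72
R_after = 1 − (1 − 0.72)^3 = 0.978
ΔR = 0.978 − 0.72 = 0.258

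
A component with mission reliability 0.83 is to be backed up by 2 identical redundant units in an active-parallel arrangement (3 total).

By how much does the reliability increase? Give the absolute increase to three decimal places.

R_before = 0.83
R_after = 1 − (1 − 0.83)^3 = 0.995
ΔR = 0.995 − 0.83 = 0.165

0.165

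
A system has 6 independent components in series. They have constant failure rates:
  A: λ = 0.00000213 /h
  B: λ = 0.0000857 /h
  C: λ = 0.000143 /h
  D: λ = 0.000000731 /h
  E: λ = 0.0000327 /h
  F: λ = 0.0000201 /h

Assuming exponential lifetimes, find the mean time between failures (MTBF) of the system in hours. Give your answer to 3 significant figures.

3520

Series of exponential components: λ_sys = Σ λ_i
λ_sys = 0.00000213 + 0.0000857 + 0.000143 + 0.000000731 + 0.0000327 + 0.0000201 = 2.8436e-04 /h
MTBF = 1 / λ_sys = 3520 h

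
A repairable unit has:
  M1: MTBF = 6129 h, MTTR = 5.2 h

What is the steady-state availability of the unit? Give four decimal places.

A(M1) = MTBF/(MTBF+MTTR) = 6129/(6129+5.2) = 0.9992

0.9992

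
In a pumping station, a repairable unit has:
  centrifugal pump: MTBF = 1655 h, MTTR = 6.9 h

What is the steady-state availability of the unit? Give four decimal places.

A(centrifugal pump) = MTBF/(MTBF+MTTR) = 1655/(1655+6.9) = 0.9958

0.9958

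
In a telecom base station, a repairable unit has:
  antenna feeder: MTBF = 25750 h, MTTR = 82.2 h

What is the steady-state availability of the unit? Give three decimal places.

A(antenna feeder) = MTBF/(MTBF+MTTR) = 25750/(25750+82.2) = 0.997

0.997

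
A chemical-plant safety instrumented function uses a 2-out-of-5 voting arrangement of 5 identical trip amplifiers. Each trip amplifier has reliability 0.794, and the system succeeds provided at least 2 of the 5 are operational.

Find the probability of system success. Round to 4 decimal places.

0.9925

R = Σ_{i=2}^{5} C(5,i) p^i (1−p)^{5−i} with p = 0.794
C(5,2)·0.794^2·0.206^3 = 0.055112
C(5,3)·0.794^3·0.206^2 = 0.212420
C(5,4)·0.794^4·0.206^1 = 0.409373
C(5,5)·0.794^5·0.206^0 = 0.315575
Sum = 0.9925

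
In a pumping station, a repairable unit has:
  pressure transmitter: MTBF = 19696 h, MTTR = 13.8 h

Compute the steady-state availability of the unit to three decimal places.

A(pressure transmitter) = MTBF/(MTBF+MTTR) = 19696/(19696+13.8) = 0.999

0.999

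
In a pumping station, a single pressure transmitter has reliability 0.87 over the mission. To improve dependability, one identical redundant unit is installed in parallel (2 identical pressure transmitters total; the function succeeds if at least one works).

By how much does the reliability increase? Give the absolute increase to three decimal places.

0.113

R_before = 0.87
R_after = 1 − (1 − 0.87)^2 = 0.983
ΔR = 0.983 − 0.87 = 0.113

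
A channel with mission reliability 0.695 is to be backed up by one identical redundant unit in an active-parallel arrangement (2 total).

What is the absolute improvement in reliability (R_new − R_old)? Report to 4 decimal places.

0.2120

R_before = 0.695
R_after = 1 − (1 − 0.695)^2 = 0.9070
ΔR = 0.9070 − 0.695 = 0.2120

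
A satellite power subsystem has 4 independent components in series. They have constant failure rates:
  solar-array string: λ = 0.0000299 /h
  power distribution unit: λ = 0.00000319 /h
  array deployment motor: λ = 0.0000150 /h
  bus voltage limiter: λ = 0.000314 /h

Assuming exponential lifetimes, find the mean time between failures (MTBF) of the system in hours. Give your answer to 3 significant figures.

Series of exponential components: λ_sys = Σ λ_i
λ_sys = 0.0000299 + 0.00000319 + 0.0000150 + 0.000314 = 3.6209e-04 /h
MTBF = 1 / λ_sys = 2760 h

2760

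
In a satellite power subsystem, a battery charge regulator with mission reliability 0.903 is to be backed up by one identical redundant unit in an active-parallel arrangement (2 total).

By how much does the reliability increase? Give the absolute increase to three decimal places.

0.088

R_before = 0.903
R_after = 1 − (1 − 0.903)^2 = 0.991
ΔR = 0.991 − 0.903 = 0.088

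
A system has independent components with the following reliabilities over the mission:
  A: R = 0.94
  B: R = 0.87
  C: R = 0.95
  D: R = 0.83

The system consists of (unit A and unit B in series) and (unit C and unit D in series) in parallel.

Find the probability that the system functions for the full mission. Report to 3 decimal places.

Series (A and B): 0.94000 × 0.87000 = 0.81780
Series (C and D): 0.95000 × 0.83000 = 0.78850
Parallel ([0.81780] and [0.78850]): 1 − (1 − 0.81780)(1 − 0.78850) = 0.961

0.961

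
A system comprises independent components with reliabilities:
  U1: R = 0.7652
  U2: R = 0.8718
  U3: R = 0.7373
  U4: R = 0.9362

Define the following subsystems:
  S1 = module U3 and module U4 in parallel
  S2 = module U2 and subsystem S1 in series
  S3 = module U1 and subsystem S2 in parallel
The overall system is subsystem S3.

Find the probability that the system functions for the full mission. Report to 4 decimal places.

0.9665

Parallel (U3 and U4): 1 − (1 − 0.737300)(1 − 0.936200) = 0.983240
Series (U2 and [0.983240]): 0.871800 × 0.983240 = 0.857189
Parallel (U1 and [0.857189]): 1 − (1 − 0.765200)(1 − 0.857189) = 0.9665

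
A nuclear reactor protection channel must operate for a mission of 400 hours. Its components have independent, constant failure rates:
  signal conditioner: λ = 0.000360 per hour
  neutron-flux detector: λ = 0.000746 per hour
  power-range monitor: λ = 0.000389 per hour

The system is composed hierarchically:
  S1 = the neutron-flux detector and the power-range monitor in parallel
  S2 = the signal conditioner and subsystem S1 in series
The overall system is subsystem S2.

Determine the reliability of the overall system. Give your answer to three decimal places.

0.834

R(signal conditioner) = exp(−0.000360 × 400) = 0.86589
R(neutron-flux detector) = exp(−0.000746 × 400) = 0.74200
R(power-range monitor) = exp(−0.000389 × 400) = 0.85590
Parallel (neutron-flux detector and power-range monitor): 1 − (1 − 0.74200)(1 − 0.85590) = 0.96282
Series (signal conditioner and [0.96282]): 0.86589 × 0.96282 = 0.834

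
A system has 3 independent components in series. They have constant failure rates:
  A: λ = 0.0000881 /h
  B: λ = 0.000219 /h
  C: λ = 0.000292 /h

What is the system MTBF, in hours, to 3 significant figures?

Series of exponential components: λ_sys = Σ λ_i
λ_sys = 0.0000881 + 0.000219 + 0.000292 = 5.9910e-04 /h
MTBF = 1 / λ_sys = 1670 h

1670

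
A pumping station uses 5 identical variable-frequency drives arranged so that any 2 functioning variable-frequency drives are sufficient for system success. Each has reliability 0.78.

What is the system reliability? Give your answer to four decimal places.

0.9903

R = Σ_{i=2}^{5} C(5,i) p^i (1−p)^{5−i} with p = 0.78
C(5,2)·0.78^2·0.22^3 = 0.064782
C(5,3)·0.78^3·0.22^2 = 0.229683
C(5,4)·0.78^4·0.22^1 = 0.407166
C(5,5)·0.78^5·0.22^0 = 0.288717
Sum = 0.9903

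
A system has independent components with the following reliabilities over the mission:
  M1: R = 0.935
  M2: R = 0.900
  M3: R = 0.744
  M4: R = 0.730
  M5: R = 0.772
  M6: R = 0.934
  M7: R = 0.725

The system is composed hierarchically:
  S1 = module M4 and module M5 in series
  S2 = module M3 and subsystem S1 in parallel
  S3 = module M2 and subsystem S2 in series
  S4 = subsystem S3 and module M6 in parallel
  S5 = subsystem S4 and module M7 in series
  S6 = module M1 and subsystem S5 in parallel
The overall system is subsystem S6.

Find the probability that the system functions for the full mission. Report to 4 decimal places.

0.9815

Series (M4 and M5): 0.730000 × 0.772000 = 0.563560
Parallel (M3 and [0.563560]): 1 − (1 − 0.744000)(1 − 0.563560) = 0.888271
Series (M2 and [0.888271]): 0.900000 × 0.888271 = 0.799444
Parallel ([0.799444] and M6): 1 − (1 − 0.799444)(1 − 0.934000) = 0.986763
Series ([0.986763] and M7): 0.986763 × 0.725000 = 0.715403
Parallel (M1 and [0.715403]): 1 − (1 − 0.935000)(1 − 0.715403) = 0.9815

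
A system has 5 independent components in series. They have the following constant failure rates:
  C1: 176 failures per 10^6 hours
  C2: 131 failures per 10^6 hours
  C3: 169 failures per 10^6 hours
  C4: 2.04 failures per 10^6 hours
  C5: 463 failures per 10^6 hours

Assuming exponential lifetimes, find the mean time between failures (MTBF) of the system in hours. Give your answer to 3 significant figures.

Series of exponential components: λ_sys = Σ λ_i
λ_sys = 0.000176 + 0.000131 + 0.000169 + 0.00000204 + 0.000463 = 9.4104e-04 /h
MTBF = 1 / λ_sys = 1060 h

1060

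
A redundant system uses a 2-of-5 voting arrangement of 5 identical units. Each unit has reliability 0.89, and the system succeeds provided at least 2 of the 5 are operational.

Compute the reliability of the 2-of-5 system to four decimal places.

0.9993

R = Σ_{i=2}^{5} C(5,i) p^i (1−p)^{5−i} with p = 0.89
C(5,2)·0.89^2·0.11^3 = 0.010543
C(5,3)·0.89^3·0.11^2 = 0.085301
C(5,4)·0.89^4·0.11^1 = 0.345082
C(5,5)·0.89^5·0.11^0 = 0.558406
Sum = 0.9993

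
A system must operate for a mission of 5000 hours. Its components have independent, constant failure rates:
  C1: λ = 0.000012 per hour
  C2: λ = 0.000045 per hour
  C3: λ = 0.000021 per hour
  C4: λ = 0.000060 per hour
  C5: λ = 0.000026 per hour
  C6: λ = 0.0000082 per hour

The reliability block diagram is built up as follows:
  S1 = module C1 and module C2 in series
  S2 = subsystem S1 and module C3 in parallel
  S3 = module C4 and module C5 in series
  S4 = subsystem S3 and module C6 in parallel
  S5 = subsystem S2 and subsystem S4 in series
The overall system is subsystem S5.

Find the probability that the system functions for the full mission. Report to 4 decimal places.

R(C1) = exp(−0.000012 × 5000) = 0.941765
R(C2) = exp(−0.000045 × 5000) = 0.798516
R(C3) = exp(−0.000021 × 5000) = 0.900325
R(C4) = exp(−0.000060 × 5000) = 0.740818
R(C5) = exp(−0.000026 × 5000) = 0.878095
R(C6) = exp(−0.0000082 × 5000) = 0.959829
Series (C1 and C2): 0.941765 × 0.798516 = 0.752014
Parallel ([0.752014] and C3): 1 − (1 − 0.752014)(1 − 0.900325) = 0.975282
Series (C4 and C5): 0.740818 × 0.878095 = 0.650509
Parallel ([0.650509] and C6): 1 − (1 − 0.650509)(1 − 0.959829) = 0.985961
Series ([0.975282] and [0.985961]): 0.975282 × 0.985961 = 0.9616

0.9616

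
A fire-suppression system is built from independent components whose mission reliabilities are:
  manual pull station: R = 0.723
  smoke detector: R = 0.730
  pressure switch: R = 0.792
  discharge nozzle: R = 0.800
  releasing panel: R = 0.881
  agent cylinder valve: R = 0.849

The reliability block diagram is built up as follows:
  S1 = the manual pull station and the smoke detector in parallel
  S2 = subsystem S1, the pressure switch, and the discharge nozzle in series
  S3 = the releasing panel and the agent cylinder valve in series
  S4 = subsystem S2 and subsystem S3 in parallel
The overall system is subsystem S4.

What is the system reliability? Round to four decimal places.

0.8957

Parallel (manual pull station and smoke detector): 1 − (1 − 0.723000)(1 − 0.730000) = 0.925210
Series ([0.925210], pressure switch, and discharge nozzle): 0.925210 × 0.792000 × 0.800000 = 0.586213
Series (releasing panel and agent cylinder valve): 0.881000 × 0.849000 = 0.747969
Parallel ([0.586213] and [0.747969]): 1 − (1 − 0.586213)(1 − 0.747969) = 0.8957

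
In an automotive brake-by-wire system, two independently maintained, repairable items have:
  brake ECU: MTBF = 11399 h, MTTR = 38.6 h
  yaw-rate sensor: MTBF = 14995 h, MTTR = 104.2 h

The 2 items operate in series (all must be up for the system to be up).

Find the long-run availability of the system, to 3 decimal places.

A(brake ECU) = MTBF/(MTBF+MTTR) = 11399/(11399+38.6) = 0.996625
A(yaw-rate sensor) = MTBF/(MTBF+MTTR) = 14995/(14995+104.2) = 0.993099
Series availability: 0.996625 × 0.993099 = 0.990

0.990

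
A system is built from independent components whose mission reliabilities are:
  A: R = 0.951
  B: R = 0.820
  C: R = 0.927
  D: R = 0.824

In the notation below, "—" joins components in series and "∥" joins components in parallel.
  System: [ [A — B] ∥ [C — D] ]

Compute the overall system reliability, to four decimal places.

0.9480

Series (A and B): 0.951000 × 0.820000 = 0.779820
Series (C and D): 0.927000 × 0.824000 = 0.763848
Parallel ([0.779820] and [0.763848]): 1 − (1 − 0.779820)(1 − 0.763848) = 0.9480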